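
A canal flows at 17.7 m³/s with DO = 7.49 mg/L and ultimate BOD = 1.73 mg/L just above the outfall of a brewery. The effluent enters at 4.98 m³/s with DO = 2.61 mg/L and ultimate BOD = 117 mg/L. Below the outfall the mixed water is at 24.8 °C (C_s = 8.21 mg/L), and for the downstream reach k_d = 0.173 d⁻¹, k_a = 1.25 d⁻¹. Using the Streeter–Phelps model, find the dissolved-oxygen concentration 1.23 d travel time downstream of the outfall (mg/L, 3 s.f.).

Mixed DO = (17.7×7.49 + 4.98×2.61)/(17.7+4.98) = 145.6/22.68 = 6.418 mg/L.
Mixed L₀ = (17.7×1.73 + 4.98×117)/(22.68) = 613.3/22.68 = 27.04 mg/L.
Initial deficit D₀ = C_s − DO₀ = 8.21 − 6.418 = 1.792 mg/L.
D(1.23) = [0.173×27.04/(1.25−0.173)](e^(−0.173×1.23) − e^(−1.25×1.23)) + 1.792 e^(−1.25×1.23)
= 4.344 × (0.8083 − 0.2149) + 1.792 × 0.2149 = 2.963 mg/L.
DO = 8.21 − 2.963 = 5.247 mg/L.

DO ≈ 5.25 mg/L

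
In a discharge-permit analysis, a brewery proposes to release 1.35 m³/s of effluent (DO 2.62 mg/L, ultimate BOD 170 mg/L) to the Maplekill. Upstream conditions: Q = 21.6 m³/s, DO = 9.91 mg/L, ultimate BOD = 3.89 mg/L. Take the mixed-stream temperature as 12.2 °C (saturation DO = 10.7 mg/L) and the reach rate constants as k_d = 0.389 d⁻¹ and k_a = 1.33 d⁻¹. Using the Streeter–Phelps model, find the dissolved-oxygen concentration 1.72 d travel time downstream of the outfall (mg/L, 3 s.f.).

Mixed DO = (21.6×9.91 + 1.35×2.62)/(21.6+1.35) = 217.6/22.95 = 9.481 mg/L.
Mixed L₀ = (21.6×3.89 + 1.35×170)/(22.95) = 313.5/22.95 = 13.66 mg/L.
Initial deficit D₀ = C_s − DO₀ = 10.7 − 9.481 = 1.219 mg/L.
D(1.72) = [0.389×13.66/(1.33−0.389)](e^(−0.389×1.72) − e^(−1.33×1.72)) + 1.219 e^(−1.33×1.72)
= 5.647 × (0.5122 − 0.1015) + 1.219 × 0.1015 = 2.443 mg/L.
DO = 10.7 − 2.443 = 8.257 mg/L.

DO ≈ 8.26 mg/L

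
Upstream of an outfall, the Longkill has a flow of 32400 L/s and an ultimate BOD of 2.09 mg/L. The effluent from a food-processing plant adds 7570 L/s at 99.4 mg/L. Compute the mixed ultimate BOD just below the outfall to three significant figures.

20.5 mg/L

Flow-weighted mixing: C = (Q_r C_r + Q_w C_w)/(Q_r + Q_w)
= (32400×2.09 + 7570×99.4)/(32400 + 7570) = 820200/39970 = 20.52 mg/L.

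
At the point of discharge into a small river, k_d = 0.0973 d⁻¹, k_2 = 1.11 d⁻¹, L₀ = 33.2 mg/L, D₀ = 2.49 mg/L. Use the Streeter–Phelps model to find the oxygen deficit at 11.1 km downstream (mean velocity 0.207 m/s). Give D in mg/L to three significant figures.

D ≈ 2.65 mg/L

Travel time t = x/v = 11.1 km / (0.207 m/s) = 11100 m / 0.207 m/s = 53620 s = 0.6206 d.
k_d L₀/(k_2−k_d) = 0.0973×33.2/(1.11−0.0973) = 3.230/1.013 = 3.190 mg/L.
e^(−k_d t) = e^(−0.0973×0.6206) = 0.9414; e^(−k_2 t) = e^(−1.11×0.6206) = 0.5021.
D = 3.190 × (0.9414 − 0.5021) + 2.49 × 0.5021 = 1.401 + 1.250 = 2.652 mg/L.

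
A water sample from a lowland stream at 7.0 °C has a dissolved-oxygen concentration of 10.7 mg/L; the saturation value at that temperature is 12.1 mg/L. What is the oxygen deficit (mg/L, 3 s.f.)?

D ≈ 1.40 mg/L

D = C_s − C = 12.1 − 10.7 = 1.40 mg/L.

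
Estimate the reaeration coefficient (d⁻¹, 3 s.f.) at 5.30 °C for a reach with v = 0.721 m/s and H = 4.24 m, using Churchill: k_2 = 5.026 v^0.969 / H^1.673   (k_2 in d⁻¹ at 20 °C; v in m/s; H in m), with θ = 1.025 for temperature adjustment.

k_2 ≈ 0.227 d⁻¹

k_2(20) = 5.026 × 0.721^0.969 / 4.24^1.673 = 5.026 × 0.7283 / 11.21 = 0.3266 d⁻¹.
k_2(5.30) = 0.3266 × 1.025^(5.30−20) = 0.3266 × 0.6956 = 0.2272 d⁻¹.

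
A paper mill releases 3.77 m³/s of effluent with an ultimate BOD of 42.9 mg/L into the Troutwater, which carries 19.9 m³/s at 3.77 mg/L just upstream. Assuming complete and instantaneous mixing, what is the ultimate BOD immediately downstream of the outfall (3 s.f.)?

10.0 mg/L

Flow-weighted mixing: C = (Q_r C_r + Q_w C_w)/(Q_r + Q_w)
= (19.9×3.77 + 3.77×42.9)/(19.9 + 3.77) = 236.8/23.67 = 10.00 mg/L.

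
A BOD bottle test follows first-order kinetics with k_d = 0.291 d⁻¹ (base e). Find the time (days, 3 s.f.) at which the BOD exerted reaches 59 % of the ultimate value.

t ≈ 3.06 d

y/L₀ = 1 − e^(−k_d t) = 0.59 ⇒ e^(−k_d t) = 0.410
t = −ln(0.410) / 0.291 = 0.8916 / 0.291 = 3.064 d.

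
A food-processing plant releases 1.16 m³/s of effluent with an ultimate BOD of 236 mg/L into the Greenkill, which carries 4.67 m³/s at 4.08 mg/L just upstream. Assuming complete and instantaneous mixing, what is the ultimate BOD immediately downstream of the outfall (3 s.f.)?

Flow-weighted mixing: C = (Q_r C_r + Q_w C_w)/(Q_r + Q_w)
= (4.67×4.08 + 1.16×236)/(4.67 + 1.16) = 292.8/5.830 = 50.23 mg/L.

50.2 mg/L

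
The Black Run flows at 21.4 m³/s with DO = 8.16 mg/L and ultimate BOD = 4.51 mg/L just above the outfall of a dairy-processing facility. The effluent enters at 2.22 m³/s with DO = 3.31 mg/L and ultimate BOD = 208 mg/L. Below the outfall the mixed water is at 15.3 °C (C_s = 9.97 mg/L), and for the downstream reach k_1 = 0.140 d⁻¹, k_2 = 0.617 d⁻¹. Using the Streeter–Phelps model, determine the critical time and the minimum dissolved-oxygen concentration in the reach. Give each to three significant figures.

Mixed DO = (21.4×8.16 + 2.22×3.31)/(21.4+2.22) = 182.0/23.62 = 7.704 mg/L.
Mixed L₀ = (21.4×4.51 + 2.22×208)/(23.62) = 558.3/23.62 = 23.64 mg/L.
Initial deficit D₀ = C_s − DO₀ = 9.97 − 7.704 = 2.266 mg/L.
t_c = (1/0.4770) ln[(0.617/0.140)(1 − 2.266×0.4770/(0.140×23.64))] = 2.096 × ln(2.968) = 2.280 d.
D_c = (0.140/0.617) × 23.64 × e^(−0.140×2.280) = 0.2269 × 23.64 × 0.7267 = 3.897 mg/L.
Minimum DO = 9.97 − 3.897 = 6.073 mg/L.

t_c ≈ 2.28 d; minimum DO ≈ 6.07 mg/L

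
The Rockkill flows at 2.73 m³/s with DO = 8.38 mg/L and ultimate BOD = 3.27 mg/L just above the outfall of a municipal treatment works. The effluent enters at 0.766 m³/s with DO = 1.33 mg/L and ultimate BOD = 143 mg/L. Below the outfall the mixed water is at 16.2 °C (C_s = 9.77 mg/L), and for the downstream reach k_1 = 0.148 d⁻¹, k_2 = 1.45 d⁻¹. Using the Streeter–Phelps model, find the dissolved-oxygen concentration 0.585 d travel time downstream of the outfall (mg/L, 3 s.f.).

Mixed DO = (2.73×8.38 + 0.766×1.33)/(2.73+0.766) = 23.90/3.496 = 6.835 mg/L.
Mixed L₀ = (2.73×3.27 + 0.766×143)/(3.496) = 118.5/3.496 = 33.89 mg/L.
Initial deficit D₀ = C_s − DO₀ = 9.77 − 6.835 = 2.935 mg/L.
D(0.585) = [0.148×33.89/(1.45−0.148)](e^(−0.148×0.585) − e^(−1.45×0.585)) + 2.935 e^(−1.45×0.585)
= 3.852 × (0.9171 − 0.4282) + 2.935 × 0.4282 = 3.140 mg/L.
DO = 9.77 − 3.140 = 6.630 mg/L.

DO ≈ 6.63 mg/L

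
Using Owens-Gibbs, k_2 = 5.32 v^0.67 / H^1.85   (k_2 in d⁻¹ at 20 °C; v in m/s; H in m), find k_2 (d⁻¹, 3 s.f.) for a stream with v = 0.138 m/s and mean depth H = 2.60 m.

k_2 = 5.32 × 0.138^0.67 / 2.60^1.85 = 5.32 × 0.2653 / 5.857 = 0.2410 d⁻¹.

k_2 ≈ 0.241 d⁻¹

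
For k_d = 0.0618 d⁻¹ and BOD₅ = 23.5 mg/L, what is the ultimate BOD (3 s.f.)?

L₀ ≈ 88.4 mg/L

BOD₅ = L₀(1 − e^(−5k_d)) ⇒ L₀ = BOD₅ / (1 − e^(−5×0.0618))
= 23.5 / (1 − 0.7342) = 23.5 / 0.2658 = 88.41 mg/L.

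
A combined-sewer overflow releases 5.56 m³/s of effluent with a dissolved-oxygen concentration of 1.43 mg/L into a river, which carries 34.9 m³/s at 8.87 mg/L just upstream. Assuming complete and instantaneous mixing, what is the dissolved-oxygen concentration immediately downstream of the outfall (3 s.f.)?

Flow-weighted mixing: C = (Q_r C_r + Q_w C_w)/(Q_r + Q_w)
= (34.9×8.87 + 5.56×1.43)/(34.9 + 5.56) = 317.5/40.46 = 7.848 mg/L.

7.85 mg/L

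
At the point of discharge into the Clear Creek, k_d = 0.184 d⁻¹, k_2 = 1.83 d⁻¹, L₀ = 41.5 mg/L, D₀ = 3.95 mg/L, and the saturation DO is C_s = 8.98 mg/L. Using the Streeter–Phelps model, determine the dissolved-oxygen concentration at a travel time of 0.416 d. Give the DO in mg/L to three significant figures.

k_d L₀/(k_2−k_d) = 0.184×41.5/(1.83−0.184) = 7.636/1.646 = 4.639 mg/L.
e^(−k_d t) = e^(−0.184×0.4160) = 0.9263; e^(−k_2 t) = e^(−1.83×0.4160) = 0.4671.
D = 4.639 × (0.9263 − 0.4671) + 3.95 × 0.4671 = 2.130 + 1.845 = 3.975 mg/L.
DO = C_s − D = 8.98 − 3.975 = 5.005 mg/L.

DO ≈ 5.00 mg/L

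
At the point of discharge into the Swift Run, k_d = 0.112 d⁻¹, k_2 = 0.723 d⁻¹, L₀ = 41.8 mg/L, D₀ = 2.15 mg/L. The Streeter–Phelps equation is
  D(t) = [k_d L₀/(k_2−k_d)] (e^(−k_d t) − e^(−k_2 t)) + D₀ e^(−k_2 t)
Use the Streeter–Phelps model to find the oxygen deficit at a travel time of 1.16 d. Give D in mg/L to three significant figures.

k_d L₀/(k_2−k_d) = 0.112×41.8/(0.723−0.112) = 4.682/0.6110 = 7.662 mg/L.
e^(−k_d t) = e^(−0.112×1.160) = 0.8782; e^(−k_2 t) = e^(−0.723×1.160) = 0.4323.
D = 7.662 × (0.8782 − 0.4323) + 2.15 × 0.4323 = 3.416 + 0.9294 = 4.346 mg/L.

D ≈ 4.35 mg/L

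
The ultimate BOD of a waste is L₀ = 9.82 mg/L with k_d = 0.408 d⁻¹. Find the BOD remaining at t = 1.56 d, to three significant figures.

L_t = L₀ e^(−k_d t) = 9.82 × e^(−0.408×1.56) = 9.82 × 0.5292 = 5.196 mg/L.

L ≈ 5.20 mg/L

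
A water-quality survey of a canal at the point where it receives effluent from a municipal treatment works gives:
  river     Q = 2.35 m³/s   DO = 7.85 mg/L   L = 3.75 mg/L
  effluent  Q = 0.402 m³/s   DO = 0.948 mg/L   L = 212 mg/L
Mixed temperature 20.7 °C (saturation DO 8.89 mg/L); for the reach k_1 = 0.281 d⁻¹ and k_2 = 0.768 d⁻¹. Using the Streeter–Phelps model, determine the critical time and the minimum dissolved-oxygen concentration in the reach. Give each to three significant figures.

Mixed DO = (2.35×7.85 + 0.402×0.948)/(2.35+0.402) = 18.83/2.752 = 6.842 mg/L.
Mixed L₀ = (2.35×3.75 + 0.402×212)/(2.752) = 94.04/2.752 = 34.17 mg/L.
Initial deficit D₀ = C_s − DO₀ = 8.89 − 6.842 = 2.048 mg/L.
t_c = (1/0.4870) ln[(0.768/0.281)(1 − 2.048×0.4870/(0.281×34.17))] = 2.053 × ln(2.449) = 1.839 d.
D_c = (0.281/0.768) × 34.17 × e^(−0.281×1.839) = 0.3659 × 34.17 × 0.5964 = 7.456 mg/L.
Minimum DO = 8.89 − 7.456 = 1.434 mg/L.

t_c ≈ 1.84 d; minimum DO ≈ 1.43 mg/L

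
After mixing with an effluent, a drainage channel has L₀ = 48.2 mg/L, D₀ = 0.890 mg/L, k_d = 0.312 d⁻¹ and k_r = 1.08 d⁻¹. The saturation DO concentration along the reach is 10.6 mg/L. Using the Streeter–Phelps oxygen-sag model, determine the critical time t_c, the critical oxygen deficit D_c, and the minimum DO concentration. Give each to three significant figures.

At the critical point dD/dt = 0, so k_d L₀ e^(−k_d t) = k_r D. Substituting D(t) from the Streeter–Phelps equation and solving for t gives
t_c = ln[(k_r/k_d)(1 − D₀(k_r−k_d)/(k_d L₀))] / (k_r−k_d).
Here k_r−k_d = 0.7680 d⁻¹ and 1 − D₀(k_r−k_d)/(k_d L₀) = 1 − 0.890×0.7680/(0.312×48.2) = 0.9545, so
t_c = ln(3.462 × 0.9545) / 0.7680 = 1.195 / 0.7680 = 1.556 d.
D_c = (k_d/k_r) L₀ e^(−k_d t_c) = (0.312/1.08) × 48.2 × e^(−0.312×1.556) = 0.2889 × 48.2 × 0.6154 = 8.569 mg/L.
Minimum DO = C_s − D_c = 10.6 − 8.569 = 2.031 mg/L.

t_c ≈ 1.56 d; D_c ≈ 8.57 mg/L; min DO ≈ 2.03 mg/L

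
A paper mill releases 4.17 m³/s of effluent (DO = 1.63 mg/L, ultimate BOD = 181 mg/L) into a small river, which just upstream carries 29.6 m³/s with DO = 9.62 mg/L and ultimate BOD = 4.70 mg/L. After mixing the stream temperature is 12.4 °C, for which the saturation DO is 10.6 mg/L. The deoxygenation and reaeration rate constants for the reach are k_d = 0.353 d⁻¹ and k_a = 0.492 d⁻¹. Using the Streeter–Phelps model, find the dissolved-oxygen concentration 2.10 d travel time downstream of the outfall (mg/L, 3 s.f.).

Mixed DO = (29.6×9.62 + 4.17×1.63)/(29.6+4.17) = 291.5/33.77 = 8.633 mg/L.
Mixed L₀ = (29.6×4.70 + 4.17×181)/(33.77) = 893.9/33.77 = 26.47 mg/L.
Initial deficit D₀ = C_s − DO₀ = 10.6 − 8.633 = 1.967 mg/L.
D(2.10) = [0.353×26.47/(0.492−0.353)](e^(−0.353×2.10) − e^(−0.492×2.10)) + 1.967 e^(−0.492×2.10)
= 67.22 × (0.4765 − 0.3559) + 1.967 × 0.3559 = 8.809 mg/L.
DO = 10.6 − 8.809 = 1.791 mg/L.

DO ≈ 1.79 mg/L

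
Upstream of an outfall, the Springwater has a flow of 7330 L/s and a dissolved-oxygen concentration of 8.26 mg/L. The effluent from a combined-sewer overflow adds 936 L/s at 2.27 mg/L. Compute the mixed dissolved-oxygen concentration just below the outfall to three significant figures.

Flow-weighted mixing: C = (Q_r C_r + Q_w C_w)/(Q_r + Q_w)
= (7330×8.26 + 936×2.27)/(7330 + 936) = 62670/8266 = 7.582 mg/L.

7.58 mg/L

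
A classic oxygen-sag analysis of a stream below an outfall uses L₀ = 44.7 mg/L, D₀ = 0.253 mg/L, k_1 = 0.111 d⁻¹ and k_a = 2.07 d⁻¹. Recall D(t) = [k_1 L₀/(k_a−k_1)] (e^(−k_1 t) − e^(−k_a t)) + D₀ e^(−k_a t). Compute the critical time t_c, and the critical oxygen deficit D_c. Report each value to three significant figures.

t_c ≈ 1.44 d; D_c ≈ 2.04 mg/L

t_c = [1/(k_a−k_1)] ln[(k_a/k_1)(1 − D₀(k_a−k_1)/(k_1 L₀))]
= [1/(2.07−0.111)] ln[(2.07/0.111)(1 − 0.253×1.959/(0.111×44.7))]
= (1/1.959) ln[18.65 × 0.9001] = 0.5105 × ln(16.79) = 0.5105 × 2.821 = 1.440 d.
D_c = (k_1/k_a) L₀ e^(−k_1 t_c) = (0.111/2.07) × 44.7 × e^(−0.111×1.440) = 0.05362 × 44.7 × 0.8523 = 2.043 mg/L.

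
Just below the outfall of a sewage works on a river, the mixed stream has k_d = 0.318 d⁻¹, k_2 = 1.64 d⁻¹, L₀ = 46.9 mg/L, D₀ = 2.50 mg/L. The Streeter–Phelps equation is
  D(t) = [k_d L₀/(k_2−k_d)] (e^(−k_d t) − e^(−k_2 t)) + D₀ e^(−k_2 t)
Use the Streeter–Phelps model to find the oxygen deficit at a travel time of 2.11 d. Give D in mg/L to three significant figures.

D ≈ 5.49 mg/L

k_d L₀/(k_2−k_d) = 0.318×46.9/(1.64−0.318) = 14.91/1.322 = 11.28 mg/L.
e^(−k_d t) = e^(−0.318×2.110) = 0.5112; e^(−k_2 t) = e^(−1.64×2.110) = 0.03142.
D = 11.28 × (0.5112 − 0.03142) + 2.50 × 0.03142 = 5.413 + 0.07854 = 5.491 mg/L.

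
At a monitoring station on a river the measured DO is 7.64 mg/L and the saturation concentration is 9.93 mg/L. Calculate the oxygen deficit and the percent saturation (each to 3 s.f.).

D ≈ 2.29 mg/L; 76.9 % saturation

D = C_s − C = 9.93 − 7.64 = 2.29 mg/L.
% saturation = 7.64/9.93 × 100 = 76.9 %.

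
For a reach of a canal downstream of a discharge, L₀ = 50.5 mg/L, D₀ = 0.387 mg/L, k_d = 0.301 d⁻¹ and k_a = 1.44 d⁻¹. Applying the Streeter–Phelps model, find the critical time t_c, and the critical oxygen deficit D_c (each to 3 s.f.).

t_c ≈ 1.35 d; D_c ≈ 7.03 mg/L

At the critical point dD/dt = 0, so k_d L₀ e^(−k_d t) = k_a D. Substituting D(t) from the Streeter–Phelps equation and solving for t gives
t_c = ln[(k_a/k_d)(1 − D₀(k_a−k_d)/(k_d L₀))] / (k_a−k_d).
Here k_a−k_d = 1.139 d⁻¹ and 1 − D₀(k_a−k_d)/(k_d L₀) = 1 − 0.387×1.139/(0.301×50.5) = 0.9710, so
t_c = ln(4.784 × 0.9710) / 1.139 = 1.536 / 1.139 = 1.348 d.
L(t_c) = L₀ e^(−k_d t_c) = 50.5 × 0.6664 = 33.65 mg/L, and at the critical point k_a D_c = k_d L, so D_c = (0.301/1.44) × 33.65 = 7.034 mg/L.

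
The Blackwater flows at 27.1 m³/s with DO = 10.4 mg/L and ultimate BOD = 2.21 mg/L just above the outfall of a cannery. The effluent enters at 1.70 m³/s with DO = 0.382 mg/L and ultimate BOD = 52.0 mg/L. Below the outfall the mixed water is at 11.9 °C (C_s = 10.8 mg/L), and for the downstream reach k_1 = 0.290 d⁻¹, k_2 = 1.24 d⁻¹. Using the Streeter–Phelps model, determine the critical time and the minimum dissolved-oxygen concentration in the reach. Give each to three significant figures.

Mixed DO = (27.1×10.4 + 1.70×0.382)/(27.1+1.70) = 282.5/28.80 = 9.809 mg/L.
Mixed L₀ = (27.1×2.21 + 1.70×52.0)/(28.80) = 148.3/28.80 = 5.149 mg/L.
Initial deficit D₀ = C_s − DO₀ = 10.8 − 9.809 = 0.9913 mg/L.
t_c = (1/0.9500) ln[(1.24/0.290)(1 − 0.9913×0.9500/(0.290×5.149))] = 1.053 × ln(1.579) = 0.4809 d.
D_c = (0.290/1.24) × 5.149 × e^(−0.290×0.4809) = 0.2339 × 5.149 × 0.8698 = 1.047 mg/L.
Minimum DO = 10.8 − 1.047 = 9.753 mg/L.

t_c ≈ 0.481 d; minimum DO ≈ 9.75 mg/L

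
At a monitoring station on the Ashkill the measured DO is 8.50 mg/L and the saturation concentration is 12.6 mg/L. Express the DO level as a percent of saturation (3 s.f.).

67.5 % saturation

% saturation = C/C_s × 100 = 8.50/12.6 × 100 = 67.5 %.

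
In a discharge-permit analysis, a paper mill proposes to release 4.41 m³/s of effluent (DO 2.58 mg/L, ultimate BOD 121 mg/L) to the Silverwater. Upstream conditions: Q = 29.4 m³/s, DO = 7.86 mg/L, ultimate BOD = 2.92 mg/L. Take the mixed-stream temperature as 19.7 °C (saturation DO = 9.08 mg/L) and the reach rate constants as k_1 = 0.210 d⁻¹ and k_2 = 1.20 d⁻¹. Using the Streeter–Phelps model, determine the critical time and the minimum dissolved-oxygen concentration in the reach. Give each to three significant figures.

t_c ≈ 1.08 d; minimum DO ≈ 6.52 mg/L

Mixed DO = (29.4×7.86 + 4.41×2.58)/(29.4+4.41) = 242.5/33.81 = 7.171 mg/L.
Mixed L₀ = (29.4×2.92 + 4.41×121)/(33.81) = 619.5/33.81 = 18.32 mg/L.
Initial deficit D₀ = C_s − DO₀ = 9.08 − 7.171 = 1.909 mg/L.
t_c = (1/0.9900) ln[(1.20/0.210)(1 − 1.909×0.9900/(0.210×18.32))] = 1.010 × ln(2.908) = 1.078 d.
D_c = (0.210/1.20) × 18.32 × e^(−0.210×1.078) = 0.1750 × 18.32 × 0.7974 = 2.557 mg/L.
Minimum DO = 9.08 − 2.557 = 6.523 mg/L.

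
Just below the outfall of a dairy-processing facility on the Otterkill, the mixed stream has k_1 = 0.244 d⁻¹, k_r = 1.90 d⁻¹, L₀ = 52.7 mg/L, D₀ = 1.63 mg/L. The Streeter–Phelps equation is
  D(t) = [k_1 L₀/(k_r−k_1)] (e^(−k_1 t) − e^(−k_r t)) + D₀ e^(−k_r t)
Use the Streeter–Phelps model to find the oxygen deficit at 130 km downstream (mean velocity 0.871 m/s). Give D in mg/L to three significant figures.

Travel time t = x/v = 130 km / (0.871 m/s) = 130000 m / 0.871 m/s = 149300 s = 1.727 d.
k_1 L₀/(k_r−k_1) = 0.244×52.7/(1.90−0.244) = 12.86/1.656 = 7.765 mg/L.
e^(−k_1 t) = e^(−0.244×1.727) = 0.6561; e^(−k_r t) = e^(−1.90×1.727) = 0.03755.
D = 7.765 × (0.6561 − 0.03755) + 1.63 × 0.03755 = 4.803 + 0.06120 = 4.864 mg/L.

D ≈ 4.86 mg/L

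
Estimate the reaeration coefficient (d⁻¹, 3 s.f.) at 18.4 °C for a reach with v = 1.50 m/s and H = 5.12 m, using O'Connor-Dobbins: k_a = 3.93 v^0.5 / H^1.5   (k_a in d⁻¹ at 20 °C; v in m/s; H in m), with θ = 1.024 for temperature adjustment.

k_a ≈ 0.400 d⁻¹

k_a(20) = 3.93 × 1.50^0.5 / 5.12^1.5 = 3.93 × 1.225 / 11.59 = 0.4155 d⁻¹.
k_a(18.4) = 0.4155 × 1.024^(18.4−20) = 0.4155 × 0.9628 = 0.4000 d⁻¹.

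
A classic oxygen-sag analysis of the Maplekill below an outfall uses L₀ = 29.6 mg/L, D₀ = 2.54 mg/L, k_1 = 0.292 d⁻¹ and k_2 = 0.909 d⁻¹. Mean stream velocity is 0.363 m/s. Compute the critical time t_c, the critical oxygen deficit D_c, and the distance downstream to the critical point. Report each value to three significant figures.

t_c ≈ 1.52 d; D_c ≈ 6.11 mg/L; x_c ≈ 47.6 km

At the critical point dD/dt = 0, so k_1 L₀ e^(−k_1 t) = k_2 D. Substituting D(t) from the Streeter–Phelps equation and solving for t gives
t_c = ln[(k_2/k_1)(1 − D₀(k_2−k_1)/(k_1 L₀))] / (k_2−k_1).
Here k_2−k_1 = 0.6170 d⁻¹ and 1 − D₀(k_2−k_1)/(k_1 L₀) = 1 − 2.54×0.6170/(0.292×29.6) = 0.8187, so
t_c = ln(3.113 × 0.8187) / 0.6170 = 0.9355 / 0.6170 = 1.516 d.
L(t_c) = L₀ e^(−k_1 t_c) = 29.6 × 0.6423 = 19.01 mg/L, and at the critical point k_2 D_c = k_1 L, so D_c = (0.292/0.909) × 19.01 = 6.107 mg/L.
x_c = v t_c = 0.363 m/s × 1.516 d × 86400 s/d = 47550 m ≈ 47.6 km.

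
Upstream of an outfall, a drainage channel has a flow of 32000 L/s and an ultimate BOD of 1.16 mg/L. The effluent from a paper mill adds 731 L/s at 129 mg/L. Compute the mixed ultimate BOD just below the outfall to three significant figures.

Flow-weighted mixing: C = (Q_r C_r + Q_w C_w)/(Q_r + Q_w)
= (32000×1.16 + 731×129)/(32000 + 731) = 131400/32730 = 4.015 mg/L.

4.02 mg/L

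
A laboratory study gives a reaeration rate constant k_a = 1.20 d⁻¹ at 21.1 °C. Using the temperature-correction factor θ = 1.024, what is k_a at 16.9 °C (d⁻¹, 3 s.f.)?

k_a ≈ 1.09 d⁻¹

k_a(T₂) = k_a(T₁) · θ^(T₂−T₁) = 1.20 × 1.024^(16.9−21.1)
= 1.20 × 1.024^-4.20 = 1.20 × 0.9052 = 1.086 d⁻¹.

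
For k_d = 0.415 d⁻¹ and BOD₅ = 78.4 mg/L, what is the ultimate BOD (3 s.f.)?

BOD₅ = L₀(1 − e^(−5k_d)) ⇒ L₀ = BOD₅ / (1 − e^(−5×0.415))
= 78.4 / (1 − 0.1256) = 78.4 / 0.8744 = 89.66 mg/L.

L₀ ≈ 89.7 mg/L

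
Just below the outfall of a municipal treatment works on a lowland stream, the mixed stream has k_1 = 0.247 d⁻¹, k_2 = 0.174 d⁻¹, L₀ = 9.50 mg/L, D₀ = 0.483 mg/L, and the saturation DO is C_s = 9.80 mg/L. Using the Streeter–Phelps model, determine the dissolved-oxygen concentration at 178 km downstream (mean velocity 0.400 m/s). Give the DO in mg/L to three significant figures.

DO ≈ 5.49 mg/L

Travel time t = x/v = 178 km / (0.400 m/s) = 178000 m / 0.400 m/s = 445000 s = 5.150 d.
k_1 L₀/(k_2−k_1) = 0.247×9.50/(0.174−0.247) = 2.346/-0.07300 = -32.14 mg/L.
e^(−k_1 t) = e^(−0.247×5.150) = 0.2802; e^(−k_2 t) = e^(−0.174×5.150) = 0.4081.
D = -32.14 × (0.2802 − 0.4081) + 0.483 × 0.4081 = 4.111 + 0.1971 = 4.308 mg/L.
DO = C_s − D = 9.80 − 4.308 = 5.492 mg/L.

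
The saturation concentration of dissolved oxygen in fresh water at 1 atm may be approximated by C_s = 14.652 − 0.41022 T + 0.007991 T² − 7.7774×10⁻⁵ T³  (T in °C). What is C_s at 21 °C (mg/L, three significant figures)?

C_s = 14.652 − 0.41022×21 + 0.007991×21² − 7.7774×10⁻⁵×21³ = 8.841 mg/L.

C_s ≈ 8.84 mg/L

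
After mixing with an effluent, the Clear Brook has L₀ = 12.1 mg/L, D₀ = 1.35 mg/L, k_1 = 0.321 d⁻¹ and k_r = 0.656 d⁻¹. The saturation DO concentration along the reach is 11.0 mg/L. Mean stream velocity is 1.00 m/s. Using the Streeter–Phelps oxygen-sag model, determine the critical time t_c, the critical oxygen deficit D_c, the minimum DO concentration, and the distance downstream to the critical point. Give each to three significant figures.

t_c ≈ 1.76 d; D_c ≈ 3.36 mg/L; min DO ≈ 7.64 mg/L; x_c ≈ 152 km

t_c = [1/(k_r−k_1)] ln[(k_r/k_1)(1 − D₀(k_r−k_1)/(k_1 L₀))]
= [1/(0.656−0.321)] ln[(0.656/0.321)(1 − 1.35×0.3350/(0.321×12.1))]
= (1/0.3350) ln[2.044 × 0.8836] = 2.985 × ln(1.806) = 2.985 × 0.5909 = 1.764 d.
L(t_c) = L₀ e^(−k_1 t_c) = 12.1 × 0.5677 = 6.869 mg/L, and at the critical point k_r D_c = k_1 L, so D_c = (0.321/0.656) × 6.869 = 3.361 mg/L.
Minimum DO = C_s − D_c = 11.0 − 3.361 = 7.639 mg/L.
x_c = v t_c = 1.00 m/s × 1.764 d × 86400 s/d = 152400 m ≈ 152 km.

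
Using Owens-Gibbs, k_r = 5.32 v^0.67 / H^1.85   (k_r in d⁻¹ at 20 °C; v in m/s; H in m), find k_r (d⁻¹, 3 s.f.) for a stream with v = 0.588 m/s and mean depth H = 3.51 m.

k_r = 5.32 × 0.588^0.67 / 3.51^1.85 = 5.32 × 0.7006 / 10.21 = 0.3652 d⁻¹.

k_r ≈ 0.365 d⁻¹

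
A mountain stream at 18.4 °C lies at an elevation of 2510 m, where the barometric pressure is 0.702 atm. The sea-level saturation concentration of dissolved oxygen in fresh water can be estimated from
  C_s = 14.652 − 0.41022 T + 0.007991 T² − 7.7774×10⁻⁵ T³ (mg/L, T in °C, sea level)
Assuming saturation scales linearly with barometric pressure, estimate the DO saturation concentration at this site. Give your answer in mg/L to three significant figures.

At sea level: C_s = 14.652 − 0.41022×18.4 + 0.007991×18.4² − 7.7774×10⁻⁵×18.4³ = 9.325 mg/L.
Pressure correction: C_s' = 9.325 × 0.702 = 6.546 mg/L.

C_s ≈ 6.55 mg/L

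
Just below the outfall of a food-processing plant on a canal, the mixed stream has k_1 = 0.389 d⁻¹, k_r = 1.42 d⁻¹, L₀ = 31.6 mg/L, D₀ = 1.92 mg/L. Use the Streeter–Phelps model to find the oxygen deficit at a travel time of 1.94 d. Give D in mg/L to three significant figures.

k_1 L₀/(k_r−k_1) = 0.389×31.6/(1.42−0.389) = 12.29/1.031 = 11.92 mg/L.
e^(−k_1 t) = e^(−0.389×1.940) = 0.4702; e^(−k_r t) = e^(−1.42×1.940) = 0.06362.
D = 11.92 × (0.4702 − 0.06362) + 1.92 × 0.06362 = 4.847 + 0.1222 = 4.969 mg/L.

D ≈ 4.97 mg/L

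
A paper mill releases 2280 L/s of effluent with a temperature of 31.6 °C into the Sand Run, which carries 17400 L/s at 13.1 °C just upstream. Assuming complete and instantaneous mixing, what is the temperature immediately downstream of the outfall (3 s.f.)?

15.2 °C

Flow-weighted mixing: C = (Q_r C_r + Q_w C_w)/(Q_r + Q_w)
= (17400×13.1 + 2280×31.6)/(17400 + 2280) = 300000/19680 = 15.24 °C.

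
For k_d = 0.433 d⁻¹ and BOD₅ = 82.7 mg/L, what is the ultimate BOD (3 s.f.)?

BOD₅ = L₀(1 − e^(−5k_d)) ⇒ L₀ = BOD₅ / (1 − e^(−5×0.433))
= 82.7 / (1 − 0.1147) = 82.7 / 0.8853 = 93.42 mg/L.

L₀ ≈ 93.4 mg/L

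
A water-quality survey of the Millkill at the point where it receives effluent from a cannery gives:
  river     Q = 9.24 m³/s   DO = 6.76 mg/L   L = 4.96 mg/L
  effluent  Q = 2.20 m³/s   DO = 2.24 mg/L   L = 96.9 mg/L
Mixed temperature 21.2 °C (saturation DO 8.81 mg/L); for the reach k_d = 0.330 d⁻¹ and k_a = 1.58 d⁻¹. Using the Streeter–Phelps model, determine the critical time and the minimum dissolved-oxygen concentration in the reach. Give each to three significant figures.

Mixed DO = (9.24×6.76 + 2.20×2.24)/(9.24+2.20) = 67.39/11.44 = 5.891 mg/L.
Mixed L₀ = (9.24×4.96 + 2.20×96.9)/(11.44) = 259.0/11.44 = 22.64 mg/L.
Initial deficit D₀ = C_s − DO₀ = 8.81 − 5.891 = 2.919 mg/L.
t_c = (1/1.250) ln[(1.58/0.330)(1 − 2.919×1.250/(0.330×22.64))] = 0.8000 × ln(2.449) = 0.7167 d.
D_c = (0.330/1.58) × 22.64 × e^(−0.330×0.7167) = 0.2089 × 22.64 × 0.7894 = 3.733 mg/L.
Minimum DO = 8.81 − 3.733 = 5.077 mg/L.

t_c ≈ 0.717 d; minimum DO ≈ 5.08 mg/L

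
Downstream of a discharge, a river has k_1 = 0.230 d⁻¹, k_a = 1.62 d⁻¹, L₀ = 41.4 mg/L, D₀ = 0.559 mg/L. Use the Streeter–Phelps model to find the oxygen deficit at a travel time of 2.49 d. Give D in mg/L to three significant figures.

k_1 L₀/(k_a−k_1) = 0.230×41.4/(1.62−0.230) = 9.522/1.390 = 6.850 mg/L.
e^(−k_1 t) = e^(−0.230×2.490) = 0.5640; e^(−k_a t) = e^(−1.62×2.490) = 0.01771.
D = 6.850 × (0.5640 − 0.01771) + 0.559 × 0.01771 = 3.742 + 0.009898 = 3.752 mg/L.

D ≈ 3.75 mg/L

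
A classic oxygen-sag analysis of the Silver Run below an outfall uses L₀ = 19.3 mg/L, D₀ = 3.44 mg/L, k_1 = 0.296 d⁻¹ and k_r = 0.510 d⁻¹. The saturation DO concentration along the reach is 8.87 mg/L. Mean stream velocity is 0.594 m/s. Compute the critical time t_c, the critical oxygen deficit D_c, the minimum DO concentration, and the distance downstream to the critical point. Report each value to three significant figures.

t_c ≈ 1.90 d; D_c ≈ 6.39 mg/L; min DO ≈ 2.48 mg/L; x_c ≈ 97.4 km

With k_r/k_1 = 1.723 and 1 − D₀(k_r−k_1)/(k_1 L₀) = 0.8711,
t_c = ln(1.723 × 0.8711) / (0.510 − 0.296) = ln(1.501) / 0.2140 = 0.4061/0.2140 = 1.898 d.
L(t_c) = L₀ e^(−k_1 t_c) = 19.3 × 0.5702 = 11.01 mg/L, and at the critical point k_r D_c = k_1 L, so D_c = (0.296/0.510) × 11.01 = 6.388 mg/L.
Minimum DO = C_s − D_c = 8.87 − 6.388 = 2.482 mg/L.
x_c = v t_c = 0.594 m/s × 1.898 d × 86400 s/d = 97390 m ≈ 97.4 km.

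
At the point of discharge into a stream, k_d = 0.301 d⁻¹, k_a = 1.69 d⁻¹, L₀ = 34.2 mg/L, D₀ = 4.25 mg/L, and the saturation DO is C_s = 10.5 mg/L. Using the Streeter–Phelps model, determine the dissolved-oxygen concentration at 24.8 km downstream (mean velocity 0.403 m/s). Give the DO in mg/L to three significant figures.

Travel time t = x/v = 24.8 km / (0.403 m/s) = 24800 m / 0.403 m/s = 61540 s = 0.7123 d.
k_d L₀/(k_a−k_d) = 0.301×34.2/(1.69−0.301) = 10.29/1.389 = 7.411 mg/L.
e^(−k_d t) = e^(−0.301×0.7123) = 0.8070; e^(−k_a t) = e^(−1.69×0.7123) = 0.3001.
D = 7.411 × (0.8070 − 0.3001) + 4.25 × 0.3001 = 3.757 + 1.275 = 5.033 mg/L.
DO = C_s − D = 10.5 − 5.033 = 5.467 mg/L.

DO ≈ 5.47 mg/L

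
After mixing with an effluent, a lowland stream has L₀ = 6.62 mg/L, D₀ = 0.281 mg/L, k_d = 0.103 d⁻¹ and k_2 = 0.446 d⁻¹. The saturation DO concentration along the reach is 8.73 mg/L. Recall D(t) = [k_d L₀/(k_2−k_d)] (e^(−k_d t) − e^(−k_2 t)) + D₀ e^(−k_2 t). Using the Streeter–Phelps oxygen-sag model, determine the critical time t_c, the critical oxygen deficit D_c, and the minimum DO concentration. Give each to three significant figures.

t_c = [1/(k_2−k_d)] ln[(k_2/k_d)(1 − D₀(k_2−k_d)/(k_d L₀))]
= [1/(0.446−0.103)] ln[(0.446/0.103)(1 − 0.281×0.3430/(0.103×6.62))]
= (1/0.3430) ln[4.330 × 0.8586] = 2.915 × ln(3.718) = 2.915 × 1.313 = 3.829 d.
L(t_c) = L₀ e^(−k_d t_c) = 6.62 × 0.6741 = 4.463 mg/L, and at the critical point k_2 D_c = k_d L, so D_c = (0.103/0.446) × 4.463 = 1.031 mg/L.
Minimum DO = C_s − D_c = 8.73 − 1.031 = 7.699 mg/L.

t_c ≈ 3.83 d; D_c ≈ 1.03 mg/L; min DO ≈ 7.70 mg/L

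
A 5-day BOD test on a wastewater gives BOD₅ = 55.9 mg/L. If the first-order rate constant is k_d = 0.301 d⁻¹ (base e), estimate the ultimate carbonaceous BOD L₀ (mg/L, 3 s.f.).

L₀ ≈ 71.9 mg/L

BOD₅ = L₀(1 − e^(−5k_d)) ⇒ L₀ = BOD₅ / (1 − e^(−5×0.301))
= 55.9 / (1 − 0.2220) = 55.9 / 0.7780 = 71.85 mg/L.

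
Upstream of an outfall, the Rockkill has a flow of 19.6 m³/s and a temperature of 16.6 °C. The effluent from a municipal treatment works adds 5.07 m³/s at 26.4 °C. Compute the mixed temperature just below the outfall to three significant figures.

18.6 °C

Flow-weighted mixing: C = (Q_r C_r + Q_w C_w)/(Q_r + Q_w)
= (19.6×16.6 + 5.07×26.4)/(19.6 + 5.07) = 459.2/24.67 = 18.61 °C.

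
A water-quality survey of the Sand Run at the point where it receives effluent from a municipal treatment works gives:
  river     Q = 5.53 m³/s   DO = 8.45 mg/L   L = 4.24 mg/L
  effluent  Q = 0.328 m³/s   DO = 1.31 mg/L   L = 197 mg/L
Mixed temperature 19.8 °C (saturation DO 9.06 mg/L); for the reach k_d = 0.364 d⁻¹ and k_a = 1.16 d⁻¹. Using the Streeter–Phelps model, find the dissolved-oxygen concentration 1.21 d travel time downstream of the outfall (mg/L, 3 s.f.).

Mixed DO = (5.53×8.45 + 0.328×1.31)/(5.53+0.328) = 47.16/5.858 = 8.050 mg/L.
Mixed L₀ = (5.53×4.24 + 0.328×197)/(5.858) = 88.06/5.858 = 15.03 mg/L.
Initial deficit D₀ = C_s − DO₀ = 9.06 − 8.050 = 1.010 mg/L.
D(1.21) = [0.364×15.03/(1.16−0.364)](e^(−0.364×1.21) − e^(−1.16×1.21)) + 1.010 e^(−1.16×1.21)
= 6.874 × (0.6438 − 0.2457) + 1.010 × 0.2457 = 2.984 mg/L.
DO = 9.06 − 2.984 = 6.076 mg/L.

DO ≈ 6.08 mg/L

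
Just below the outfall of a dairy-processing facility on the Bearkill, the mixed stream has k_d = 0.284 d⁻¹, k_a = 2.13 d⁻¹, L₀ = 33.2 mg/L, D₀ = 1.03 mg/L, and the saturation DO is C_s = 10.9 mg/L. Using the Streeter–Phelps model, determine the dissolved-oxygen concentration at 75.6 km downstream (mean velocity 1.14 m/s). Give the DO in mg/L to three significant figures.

Travel time t = x/v = 75.6 km / (1.14 m/s) = 75600 m / 1.14 m/s = 66320 s = 0.7675 d.
k_d L₀/(k_a−k_d) = 0.284×33.2/(2.13−0.284) = 9.429/1.846 = 5.108 mg/L.
e^(−k_d t) = e^(−0.284×0.7675) = 0.8041; e^(−k_a t) = e^(−2.13×0.7675) = 0.1950.
D = 5.108 × (0.8041 − 0.1950) + 1.03 × 0.1950 = 3.111 + 0.2008 = 3.312 mg/L.
DO = C_s − D = 10.9 − 3.312 = 7.588 mg/L.

DO ≈ 7.59 mg/L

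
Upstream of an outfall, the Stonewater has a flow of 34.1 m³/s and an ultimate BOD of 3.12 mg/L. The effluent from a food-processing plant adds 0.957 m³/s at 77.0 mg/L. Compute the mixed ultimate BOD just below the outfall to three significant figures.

Flow-weighted mixing: C = (Q_r C_r + Q_w C_w)/(Q_r + Q_w)
= (34.1×3.12 + 0.957×77.0)/(34.1 + 0.957) = 180.1/35.06 = 5.137 mg/L.

5.14 mg/L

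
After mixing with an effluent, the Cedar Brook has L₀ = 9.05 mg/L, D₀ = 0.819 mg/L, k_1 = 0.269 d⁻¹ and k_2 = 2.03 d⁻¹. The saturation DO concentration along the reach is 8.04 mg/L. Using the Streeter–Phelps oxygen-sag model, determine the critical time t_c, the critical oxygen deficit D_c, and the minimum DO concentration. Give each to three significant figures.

With k_2/k_1 = 7.546 and 1 − D₀(k_2−k_1)/(k_1 L₀) = 0.4076,
t_c = ln(7.546 × 0.4076) / (2.03 − 0.269) = ln(3.076) / 1.761 = 1.124/1.761 = 0.6380 d.
D_c = (k_1/k_2) L₀ e^(−k_1 t_c) = (0.269/2.03) × 9.05 × e^(−0.269×0.6380) = 0.1325 × 9.05 × 0.8423 = 1.010 mg/L.
Minimum DO = C_s − D_c = 8.04 − 1.010 = 7.030 mg/L.

t_c ≈ 0.638 d; D_c ≈ 1.01 mg/L; min DO ≈ 7.03 mg/L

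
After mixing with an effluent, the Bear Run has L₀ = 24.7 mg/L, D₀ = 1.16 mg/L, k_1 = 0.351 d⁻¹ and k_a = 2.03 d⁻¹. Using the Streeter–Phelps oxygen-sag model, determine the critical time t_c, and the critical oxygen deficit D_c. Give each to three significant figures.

At the critical point dD/dt = 0, so k_1 L₀ e^(−k_1 t) = k_a D. Substituting D(t) from the Streeter–Phelps equation and solving for t gives
t_c = ln[(k_a/k_1)(1 − D₀(k_a−k_1)/(k_1 L₀))] / (k_a−k_1).
Here k_a−k_1 = 1.679 d⁻¹ and 1 − D₀(k_a−k_1)/(k_1 L₀) = 1 − 1.16×1.679/(0.351×24.7) = 0.7754, so
t_c = ln(5.783 × 0.7754) / 1.679 = 1.501 / 1.679 = 0.8937 d.
D_c = (k_1/k_a) L₀ e^(−k_1 t_c) = (0.351/2.03) × 24.7 × e^(−0.351×0.8937) = 0.1729 × 24.7 × 0.7307 = 3.121 mg/L.

t_c ≈ 0.894 d; D_c ≈ 3.12 mg/L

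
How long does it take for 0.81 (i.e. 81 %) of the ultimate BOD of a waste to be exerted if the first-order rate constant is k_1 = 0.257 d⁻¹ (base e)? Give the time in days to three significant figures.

t ≈ 6.46 d

y/L₀ = 1 − e^(−k_1 t) = 0.81 ⇒ e^(−k_1 t) = 0.190
t = −ln(0.190) / 0.257 = 1.661 / 0.257 = 6.462 d.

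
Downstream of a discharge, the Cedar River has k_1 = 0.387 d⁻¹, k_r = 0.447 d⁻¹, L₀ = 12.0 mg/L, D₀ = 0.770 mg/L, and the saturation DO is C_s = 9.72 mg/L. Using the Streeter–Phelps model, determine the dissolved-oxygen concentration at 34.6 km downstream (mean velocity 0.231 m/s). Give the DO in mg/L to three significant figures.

Travel time t = x/v = 34.6 km / (0.231 m/s) = 34600 m / 0.231 m/s = 149800 s = 1.734 d.
k_1 L₀/(k_r−k_1) = 0.387×12.0/(0.447−0.387) = 4.644/0.06000 = 77.40 mg/L.
e^(−k_1 t) = e^(−0.387×1.734) = 0.5112; e^(−k_r t) = e^(−0.447×1.734) = 0.4607.
D = 77.40 × (0.5112 − 0.4607) + 0.770 × 0.4607 = 3.909 + 0.3548 = 4.264 mg/L.
DO = C_s − D = 9.72 − 4.264 = 5.456 mg/L.

DO ≈ 5.46 mg/L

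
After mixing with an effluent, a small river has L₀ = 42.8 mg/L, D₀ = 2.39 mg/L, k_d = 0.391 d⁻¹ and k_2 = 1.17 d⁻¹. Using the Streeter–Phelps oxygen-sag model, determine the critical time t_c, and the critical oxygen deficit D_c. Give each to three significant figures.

t_c ≈ 1.26 d; D_c ≈ 8.75 mg/L

With k_2/k_d = 2.992 and 1 − D₀(k_2−k_d)/(k_d L₀) = 0.8887,
t_c = ln(2.992 × 0.8887) / (1.17 − 0.391) = ln(2.659) / 0.7790 = 0.9781/0.7790 = 1.256 d.
L(t_c) = L₀ e^(−k_d t_c) = 42.8 × 0.6121 = 26.20 mg/L, and at the critical point k_2 D_c = k_d L, so D_c = (0.391/1.17) × 26.20 = 8.754 mg/L.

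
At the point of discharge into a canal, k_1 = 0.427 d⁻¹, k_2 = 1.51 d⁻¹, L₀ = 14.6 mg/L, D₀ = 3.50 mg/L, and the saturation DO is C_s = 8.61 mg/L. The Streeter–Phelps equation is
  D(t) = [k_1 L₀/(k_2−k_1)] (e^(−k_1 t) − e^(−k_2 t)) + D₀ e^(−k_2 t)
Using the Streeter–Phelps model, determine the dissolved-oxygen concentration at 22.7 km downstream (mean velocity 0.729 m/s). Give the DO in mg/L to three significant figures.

Travel time t = x/v = 22.7 km / (0.729 m/s) = 22700 m / 0.729 m/s = 31140 s = 0.3604 d.
k_1 L₀/(k_2−k_1) = 0.427×14.6/(1.51−0.427) = 6.234/1.083 = 5.756 mg/L.
e^(−k_1 t) = e^(−0.427×0.3604) = 0.8574; e^(−k_2 t) = e^(−1.51×0.3604) = 0.5803.
D = 5.756 × (0.8574 − 0.5803) + 3.50 × 0.5803 = 1.595 + 2.031 = 3.626 mg/L.
DO = C_s − D = 8.61 − 3.626 = 4.984 mg/L.

DO ≈ 4.98 mg/L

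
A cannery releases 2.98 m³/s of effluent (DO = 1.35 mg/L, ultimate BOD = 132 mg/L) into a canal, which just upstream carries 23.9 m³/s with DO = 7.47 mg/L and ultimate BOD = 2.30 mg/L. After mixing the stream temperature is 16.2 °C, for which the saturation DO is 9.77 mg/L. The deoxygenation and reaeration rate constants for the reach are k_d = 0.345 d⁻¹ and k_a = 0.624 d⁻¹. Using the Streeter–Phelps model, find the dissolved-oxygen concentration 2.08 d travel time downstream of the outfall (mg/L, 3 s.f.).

DO ≈ 4.53 mg/L

Mixed DO = (23.9×7.47 + 2.98×1.35)/(23.9+2.98) = 182.6/26.88 = 6.792 mg/L.
Mixed L₀ = (23.9×2.30 + 2.98×132)/(26.88) = 448.3/26.88 = 16.68 mg/L.
Initial deficit D₀ = C_s − DO₀ = 9.77 − 6.792 = 2.978 mg/L.
D(2.08) = [0.345×16.68/(0.624−0.345)](e^(−0.345×2.08) − e^(−0.624×2.08)) + 2.978 e^(−0.624×2.08)
= 20.62 × (0.4879 − 0.2731) + 2.978 × 0.2731 = 5.244 mg/L.
DO = 9.77 − 5.244 = 4.526 mg/L.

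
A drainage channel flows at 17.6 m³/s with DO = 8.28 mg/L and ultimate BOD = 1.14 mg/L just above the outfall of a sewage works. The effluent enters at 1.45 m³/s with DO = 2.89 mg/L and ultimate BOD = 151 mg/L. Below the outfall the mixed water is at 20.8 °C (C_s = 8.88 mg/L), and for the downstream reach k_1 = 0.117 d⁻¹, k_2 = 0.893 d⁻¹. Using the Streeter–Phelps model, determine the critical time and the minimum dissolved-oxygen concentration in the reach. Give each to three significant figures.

Mixed DO = (17.6×8.28 + 1.45×2.89)/(17.6+1.45) = 149.9/19.05 = 7.870 mg/L.
Mixed L₀ = (17.6×1.14 + 1.45×151)/(19.05) = 239.0/19.05 = 12.55 mg/L.
Initial deficit D₀ = C_s − DO₀ = 8.88 − 7.870 = 1.010 mg/L.
t_c = (1/0.7760) ln[(0.893/0.117)(1 − 1.010×0.7760/(0.117×12.55))] = 1.289 × ln(3.556) = 1.635 d.
D_c = (0.117/0.893) × 12.55 × e^(−0.117×1.635) = 0.1310 × 12.55 × 0.8259 = 1.358 mg/L.
Minimum DO = 8.88 − 1.358 = 7.522 mg/L.

t_c ≈ 1.63 d; minimum DO ≈ 7.52 mg/L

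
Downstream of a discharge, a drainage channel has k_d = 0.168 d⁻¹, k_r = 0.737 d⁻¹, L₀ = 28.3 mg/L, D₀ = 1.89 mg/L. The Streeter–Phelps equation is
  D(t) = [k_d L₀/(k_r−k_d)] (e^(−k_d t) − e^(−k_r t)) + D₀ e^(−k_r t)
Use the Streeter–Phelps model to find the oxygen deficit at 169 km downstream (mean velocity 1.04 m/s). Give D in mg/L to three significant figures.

Travel time t = x/v = 169 km / (1.04 m/s) = 169000 m / 1.04 m/s = 162500 s = 1.881 d.
k_d L₀/(k_r−k_d) = 0.168×28.3/(0.737−0.168) = 4.754/0.5690 = 8.356 mg/L.
e^(−k_d t) = e^(−0.168×1.881) = 0.7291; e^(−k_r t) = e^(−0.737×1.881) = 0.2500.
D = 8.356 × (0.7291 − 0.2500) + 1.89 × 0.2500 = 4.003 + 0.4726 = 4.475 mg/L.

D ≈ 4.48 mg/L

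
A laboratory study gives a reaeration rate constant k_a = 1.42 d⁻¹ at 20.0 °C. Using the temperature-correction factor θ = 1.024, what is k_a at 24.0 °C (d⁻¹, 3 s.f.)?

k_a(T₂) = k_a(T₁) · θ^(T₂−T₁) = 1.42 × 1.024^(24.0−20.0)
= 1.42 × 1.024^4.00 = 1.42 × 1.100 = 1.561 d⁻¹.

k_a ≈ 1.56 d⁻¹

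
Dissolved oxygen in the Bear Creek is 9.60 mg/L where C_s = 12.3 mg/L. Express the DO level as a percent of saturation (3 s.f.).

78.0 % saturation

% saturation = C/C_s × 100 = 9.60/12.3 × 100 = 78.0 %.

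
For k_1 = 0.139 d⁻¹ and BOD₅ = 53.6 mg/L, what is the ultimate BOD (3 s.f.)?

L₀ ≈ 107 mg/L

BOD₅ = L₀(1 − e^(−5k_1)) ⇒ L₀ = BOD₅ / (1 − e^(−5×0.139))
= 53.6 / (1 − 0.4991) = 53.6 / 0.5009 = 107.0 mg/L.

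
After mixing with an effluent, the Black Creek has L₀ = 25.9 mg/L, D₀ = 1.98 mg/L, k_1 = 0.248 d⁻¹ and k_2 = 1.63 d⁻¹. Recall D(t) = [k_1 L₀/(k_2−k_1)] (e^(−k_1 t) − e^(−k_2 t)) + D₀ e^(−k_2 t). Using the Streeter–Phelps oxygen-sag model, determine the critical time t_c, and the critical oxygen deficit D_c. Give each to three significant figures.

t_c ≈ 0.961 d; D_c ≈ 3.11 mg/L

With k_2/k_1 = 6.573 and 1 − D₀(k_2−k_1)/(k_1 L₀) = 0.5740,
t_c = ln(6.573 × 0.5740) / (1.63 − 0.248) = ln(3.773) / 1.382 = 1.328/1.382 = 0.9608 d.
L(t_c) = L₀ e^(−k_1 t_c) = 25.9 × 0.7880 = 20.41 mg/L, and at the critical point k_2 D_c = k_1 L, so D_c = (0.248/1.63) × 20.41 = 3.105 mg/L.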